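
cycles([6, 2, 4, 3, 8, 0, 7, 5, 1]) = (0 6 7 5)(1 2 4 8)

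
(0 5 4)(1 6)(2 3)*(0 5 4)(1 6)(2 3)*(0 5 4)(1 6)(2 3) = (1 6)(2 3)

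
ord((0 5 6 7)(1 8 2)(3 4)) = 12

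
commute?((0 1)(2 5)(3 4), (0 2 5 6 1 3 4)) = no:(0 1)(2 5)(3 4) * (0 2 5 6 1 3 4) = (0 3)(1 2 6), (0 2 5 6 1 3 4) * (0 1)(2 5)(3 4) = (0 5 6)(1 4)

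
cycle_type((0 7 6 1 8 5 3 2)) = 8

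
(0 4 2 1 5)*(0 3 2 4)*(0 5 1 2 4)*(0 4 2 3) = (0 5)(2 3)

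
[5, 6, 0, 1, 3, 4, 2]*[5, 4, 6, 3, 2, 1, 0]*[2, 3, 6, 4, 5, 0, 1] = [3, 2, 0, 5, 4, 6, 1]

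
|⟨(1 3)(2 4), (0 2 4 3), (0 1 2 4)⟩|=20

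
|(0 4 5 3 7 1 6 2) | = 8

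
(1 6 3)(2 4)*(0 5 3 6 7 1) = (0 5 3)(1 7)(2 4)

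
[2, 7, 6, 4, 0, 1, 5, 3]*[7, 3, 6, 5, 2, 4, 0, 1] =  [6, 1, 0, 2, 7, 3, 4, 5]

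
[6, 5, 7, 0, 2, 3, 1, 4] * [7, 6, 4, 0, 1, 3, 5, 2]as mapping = [0→5, 1→3, 2→2, 3→7, 4→4, 5→0, 6→6, 7→1]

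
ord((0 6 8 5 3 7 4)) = 7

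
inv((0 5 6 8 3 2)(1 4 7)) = (0 2 3 8 6 5)(1 7 4)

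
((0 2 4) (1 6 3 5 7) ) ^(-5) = (0 2 4) 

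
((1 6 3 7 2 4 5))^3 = (1 7 5 3 4 6 2)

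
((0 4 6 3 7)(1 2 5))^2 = (0 6 7 4 3)(1 5 2)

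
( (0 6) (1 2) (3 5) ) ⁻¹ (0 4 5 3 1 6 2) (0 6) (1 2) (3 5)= (0 1 6 4 3 5 2) 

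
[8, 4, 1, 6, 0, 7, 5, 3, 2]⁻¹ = [4, 2, 8, 7, 1, 6, 3, 5, 0]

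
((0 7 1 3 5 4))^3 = (0 3)(1 4)(5 7)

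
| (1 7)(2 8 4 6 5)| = 10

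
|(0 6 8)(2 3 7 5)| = 12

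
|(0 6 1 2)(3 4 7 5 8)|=20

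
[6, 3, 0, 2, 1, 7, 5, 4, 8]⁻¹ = [2, 4, 3, 1, 7, 6, 0, 5, 8]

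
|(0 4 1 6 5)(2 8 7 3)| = 20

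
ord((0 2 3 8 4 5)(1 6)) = 6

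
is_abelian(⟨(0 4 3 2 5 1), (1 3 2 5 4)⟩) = no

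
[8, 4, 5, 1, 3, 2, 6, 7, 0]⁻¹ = [8, 3, 5, 4, 1, 2, 6, 7, 0]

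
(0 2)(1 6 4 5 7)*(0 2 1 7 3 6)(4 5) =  (0 1)(3 6 5)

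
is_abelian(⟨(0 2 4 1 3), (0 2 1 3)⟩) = no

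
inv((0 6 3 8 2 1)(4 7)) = (0 1 2 8 3 6)(4 7)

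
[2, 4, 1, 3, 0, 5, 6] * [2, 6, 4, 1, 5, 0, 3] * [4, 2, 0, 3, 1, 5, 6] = [1, 5, 6, 2, 0, 4, 3]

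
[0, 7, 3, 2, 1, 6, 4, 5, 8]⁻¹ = [0, 4, 3, 2, 6, 7, 5, 1, 8]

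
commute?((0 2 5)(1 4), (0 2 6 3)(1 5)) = no:(0 2 5)(1 4)*(0 2 6 3)(1 5) = (0 6 3)(1 4 5 2), (0 2 6 3)(1 5)*(0 2 5)(1 4) = (0 5 4 1)(2 6 3)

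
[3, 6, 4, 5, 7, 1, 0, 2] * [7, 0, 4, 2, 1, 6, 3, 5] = [2, 3, 1, 6, 5, 0, 7, 4]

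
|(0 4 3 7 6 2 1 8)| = 8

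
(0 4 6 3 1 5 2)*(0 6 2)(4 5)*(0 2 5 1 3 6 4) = (0 1)(2 4 5)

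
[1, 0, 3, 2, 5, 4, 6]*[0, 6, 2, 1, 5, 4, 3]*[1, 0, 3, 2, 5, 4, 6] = [6, 1, 0, 3, 5, 4, 2]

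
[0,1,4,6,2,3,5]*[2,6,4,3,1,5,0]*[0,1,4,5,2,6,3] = [4,3,1,0,2,5,6]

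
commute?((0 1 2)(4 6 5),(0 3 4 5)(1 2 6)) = no:(0 1 2)(4 6 5)*(0 3 4 5)(1 2 6) = (0 2 3 4 1 6),(0 3 4 5)(1 2 6)*(0 1 2)(4 6 5) = (0 3 6 2 5 1)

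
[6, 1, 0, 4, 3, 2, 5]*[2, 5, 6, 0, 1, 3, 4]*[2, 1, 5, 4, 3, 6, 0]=[3, 6, 5, 1, 2, 0, 4]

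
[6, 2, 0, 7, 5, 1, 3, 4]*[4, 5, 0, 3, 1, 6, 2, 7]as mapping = [0→2, 1→0, 2→4, 3→7, 4→6, 5→5, 6→3, 7→1]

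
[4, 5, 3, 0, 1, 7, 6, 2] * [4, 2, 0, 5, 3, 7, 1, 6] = [3, 7, 5, 4, 2, 6, 1, 0]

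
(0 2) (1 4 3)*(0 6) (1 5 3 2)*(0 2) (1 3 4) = (0 3 5 4) (2 6) 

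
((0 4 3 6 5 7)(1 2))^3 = (0 6)(1 2)(3 7)(4 5)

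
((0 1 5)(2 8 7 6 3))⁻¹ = (0 5 1)(2 3 6 7 8)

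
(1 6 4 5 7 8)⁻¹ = (1 8 7 5 4 6)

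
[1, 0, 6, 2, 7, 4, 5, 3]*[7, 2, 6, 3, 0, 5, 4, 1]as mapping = [0→2, 1→7, 2→4, 3→6, 4→1, 5→0, 6→5, 7→3]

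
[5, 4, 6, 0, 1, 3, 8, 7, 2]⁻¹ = [3, 4, 8, 5, 1, 0, 2, 7, 6]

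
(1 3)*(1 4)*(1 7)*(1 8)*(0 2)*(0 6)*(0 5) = (0 2 6 5)(1 3 4 7 8)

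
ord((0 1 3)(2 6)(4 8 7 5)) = 12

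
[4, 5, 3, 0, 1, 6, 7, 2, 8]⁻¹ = [3, 4, 7, 2, 0, 1, 5, 6, 8]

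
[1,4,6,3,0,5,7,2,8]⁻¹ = [4,0,7,3,1,5,2,6,8]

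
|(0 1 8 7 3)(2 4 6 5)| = 20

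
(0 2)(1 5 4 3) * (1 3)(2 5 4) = (0 5 2)(1 4)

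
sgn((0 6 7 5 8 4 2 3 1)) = 1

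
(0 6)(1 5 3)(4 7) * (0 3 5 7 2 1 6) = (1 7 4 2)(3 6)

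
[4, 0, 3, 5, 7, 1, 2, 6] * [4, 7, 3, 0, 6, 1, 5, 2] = [6, 4, 0, 1, 2, 7, 3, 5] 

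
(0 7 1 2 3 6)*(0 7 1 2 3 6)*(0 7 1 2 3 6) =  (0 2)(1 6)(3 7)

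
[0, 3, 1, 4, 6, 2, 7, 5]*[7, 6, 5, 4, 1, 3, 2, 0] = [7, 4, 6, 1, 2, 5, 0, 3]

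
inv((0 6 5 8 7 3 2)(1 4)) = (0 2 3 7 8 5 6)(1 4)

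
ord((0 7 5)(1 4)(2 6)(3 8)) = 6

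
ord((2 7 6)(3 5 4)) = 3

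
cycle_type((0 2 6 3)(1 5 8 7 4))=4.5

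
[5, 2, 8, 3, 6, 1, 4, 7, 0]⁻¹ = [8, 5, 1, 3, 6, 0, 4, 7, 2]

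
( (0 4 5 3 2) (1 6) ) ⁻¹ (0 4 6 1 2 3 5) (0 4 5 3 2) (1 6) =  (0 2 3 4 5 1 6) 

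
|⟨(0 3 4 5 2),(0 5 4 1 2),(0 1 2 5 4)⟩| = 360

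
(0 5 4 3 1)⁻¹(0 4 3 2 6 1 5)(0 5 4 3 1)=(0 4 5 3 1 2 6)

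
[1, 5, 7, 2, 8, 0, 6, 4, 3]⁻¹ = [5, 0, 3, 8, 7, 1, 6, 2, 4]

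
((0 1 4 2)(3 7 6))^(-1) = (0 2 4 1)(3 6 7)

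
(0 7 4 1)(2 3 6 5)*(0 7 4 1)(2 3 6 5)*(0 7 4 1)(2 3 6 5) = (0 1 4 7)(2 5 6 3)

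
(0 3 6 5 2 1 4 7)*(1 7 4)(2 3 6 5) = (0 6 2 7)(3 5)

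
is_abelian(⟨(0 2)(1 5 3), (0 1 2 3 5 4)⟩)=no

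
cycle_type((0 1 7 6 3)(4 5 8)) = 3.5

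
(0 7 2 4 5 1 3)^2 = (0 2 5 3 7 4 1)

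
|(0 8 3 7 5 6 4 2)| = 8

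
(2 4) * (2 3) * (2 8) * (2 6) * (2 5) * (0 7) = (0 7)(2 4 3 8 6 5)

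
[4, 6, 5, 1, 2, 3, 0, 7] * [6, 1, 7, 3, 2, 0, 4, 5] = [2, 4, 0, 1, 7, 3, 6, 5]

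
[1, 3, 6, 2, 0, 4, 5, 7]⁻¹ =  [4, 0, 3, 1, 5, 6, 2, 7]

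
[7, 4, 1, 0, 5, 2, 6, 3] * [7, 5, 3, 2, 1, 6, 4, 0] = [0, 1, 5, 7, 6, 3, 4, 2]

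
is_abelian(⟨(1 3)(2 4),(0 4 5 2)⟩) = no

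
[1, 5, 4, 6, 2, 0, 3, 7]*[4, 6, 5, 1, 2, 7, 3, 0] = [6, 7, 2, 3, 5, 4, 1, 0]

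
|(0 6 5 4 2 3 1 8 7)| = 9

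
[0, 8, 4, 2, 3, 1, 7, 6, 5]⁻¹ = [0, 5, 3, 4, 2, 8, 7, 6, 1]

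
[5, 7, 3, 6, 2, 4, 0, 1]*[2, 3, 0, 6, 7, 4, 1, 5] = [4, 5, 6, 1, 0, 7, 2, 3]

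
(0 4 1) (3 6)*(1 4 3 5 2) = (0 3 6 5 2 1) 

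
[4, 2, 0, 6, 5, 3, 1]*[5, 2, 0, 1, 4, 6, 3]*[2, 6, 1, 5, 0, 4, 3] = [0, 2, 4, 5, 3, 6, 1]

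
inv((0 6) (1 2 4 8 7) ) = (0 6) (1 7 8 4 2) 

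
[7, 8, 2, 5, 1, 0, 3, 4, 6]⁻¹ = [5, 4, 2, 6, 7, 3, 8, 0, 1]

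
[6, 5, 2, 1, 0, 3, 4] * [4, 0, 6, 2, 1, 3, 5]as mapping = [0→5, 1→3, 2→6, 3→0, 4→4, 5→2, 6→1]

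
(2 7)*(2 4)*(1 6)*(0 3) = (0 3)(1 6)(2 7 4)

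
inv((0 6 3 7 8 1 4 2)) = (0 2 4 1 8 7 3 6)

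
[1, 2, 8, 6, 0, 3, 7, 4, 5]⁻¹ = [4, 0, 1, 5, 7, 8, 3, 6, 2]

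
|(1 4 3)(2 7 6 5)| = 12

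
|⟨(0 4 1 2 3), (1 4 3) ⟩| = 60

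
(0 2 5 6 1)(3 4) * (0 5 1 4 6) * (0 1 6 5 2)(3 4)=(1 2 6 3 5)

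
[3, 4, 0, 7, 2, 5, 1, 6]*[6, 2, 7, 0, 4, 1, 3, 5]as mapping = [0→0, 1→4, 2→6, 3→5, 4→7, 5→1, 6→2, 7→3]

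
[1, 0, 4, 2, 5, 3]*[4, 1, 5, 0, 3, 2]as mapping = [0→1, 1→4, 2→3, 3→5, 4→2, 5→0]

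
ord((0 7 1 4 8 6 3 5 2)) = 9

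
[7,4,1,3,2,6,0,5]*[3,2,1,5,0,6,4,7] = [7,0,2,5,1,4,3,6]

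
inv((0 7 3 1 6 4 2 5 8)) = (0 8 5 2 4 6 1 3 7)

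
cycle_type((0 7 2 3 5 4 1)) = 7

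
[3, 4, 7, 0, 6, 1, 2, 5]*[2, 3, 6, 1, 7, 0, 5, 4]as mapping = [0→1, 1→7, 2→4, 3→2, 4→5, 5→3, 6→6, 7→0]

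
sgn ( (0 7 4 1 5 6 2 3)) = -1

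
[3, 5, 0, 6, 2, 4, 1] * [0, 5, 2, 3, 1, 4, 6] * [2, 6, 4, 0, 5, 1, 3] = [0, 5, 2, 3, 4, 6, 1]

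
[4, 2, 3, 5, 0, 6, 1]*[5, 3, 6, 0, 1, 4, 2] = [1, 6, 0, 4, 5, 2, 3]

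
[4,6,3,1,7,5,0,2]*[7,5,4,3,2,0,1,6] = [2,1,3,5,6,0,7,4]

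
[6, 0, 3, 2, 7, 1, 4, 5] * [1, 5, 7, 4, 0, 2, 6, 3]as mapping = [0→6, 1→1, 2→4, 3→7, 4→3, 5→5, 6→0, 7→2]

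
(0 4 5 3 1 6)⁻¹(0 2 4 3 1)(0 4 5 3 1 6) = (1 6 4 2 5)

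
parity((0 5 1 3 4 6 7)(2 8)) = odd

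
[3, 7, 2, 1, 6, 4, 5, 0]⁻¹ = [7, 3, 2, 0, 5, 6, 4, 1]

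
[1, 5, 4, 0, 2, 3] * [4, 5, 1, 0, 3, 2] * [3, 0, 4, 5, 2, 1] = [1, 4, 5, 2, 0, 3]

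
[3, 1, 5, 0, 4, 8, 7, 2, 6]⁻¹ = [3, 1, 7, 0, 4, 2, 8, 6, 5]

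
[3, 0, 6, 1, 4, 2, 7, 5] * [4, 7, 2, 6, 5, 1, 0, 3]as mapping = [0→6, 1→4, 2→0, 3→7, 4→5, 5→2, 6→3, 7→1]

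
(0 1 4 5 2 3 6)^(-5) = (0 4 2 6 1 5 3)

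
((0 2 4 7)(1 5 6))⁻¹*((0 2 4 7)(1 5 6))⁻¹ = (0 4)(1 5 6)(2 7)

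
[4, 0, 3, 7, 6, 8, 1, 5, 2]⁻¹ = [1, 6, 8, 2, 0, 7, 4, 3, 5]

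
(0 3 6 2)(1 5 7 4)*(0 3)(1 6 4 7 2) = (1 5 2 3 4 6)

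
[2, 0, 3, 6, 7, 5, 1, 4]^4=[1, 6, 0, 2, 4, 5, 3, 7]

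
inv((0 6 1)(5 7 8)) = (0 1 6)(5 8 7)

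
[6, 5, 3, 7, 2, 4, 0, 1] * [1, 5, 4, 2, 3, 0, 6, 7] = [6, 0, 2, 7, 4, 3, 1, 5]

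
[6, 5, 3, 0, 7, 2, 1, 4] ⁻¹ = [3, 6, 5, 2, 7, 1, 0, 4] 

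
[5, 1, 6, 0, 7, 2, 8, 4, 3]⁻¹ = [3, 1, 5, 8, 7, 0, 2, 4, 6]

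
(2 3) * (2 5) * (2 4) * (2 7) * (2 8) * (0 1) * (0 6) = (0 1 6)(2 3 5 4 7 8)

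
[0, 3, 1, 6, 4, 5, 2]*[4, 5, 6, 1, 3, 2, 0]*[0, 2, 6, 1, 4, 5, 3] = [4, 2, 5, 0, 1, 6, 3]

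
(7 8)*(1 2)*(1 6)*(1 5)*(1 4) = (1 2 6 5 4)(7 8)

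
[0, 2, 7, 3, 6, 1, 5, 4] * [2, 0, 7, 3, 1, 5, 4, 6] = [2, 7, 6, 3, 4, 0, 5, 1]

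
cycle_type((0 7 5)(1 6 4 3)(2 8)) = 2.3.4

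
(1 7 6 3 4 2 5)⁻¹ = (1 5 2 4 3 6 7)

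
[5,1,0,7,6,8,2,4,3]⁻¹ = [2,1,6,8,7,0,4,3,5]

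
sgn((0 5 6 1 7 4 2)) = 1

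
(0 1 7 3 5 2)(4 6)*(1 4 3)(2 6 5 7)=(0 4 5 6 3 7 1 2)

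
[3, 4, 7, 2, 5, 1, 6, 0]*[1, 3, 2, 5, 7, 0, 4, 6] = [5, 7, 6, 2, 0, 3, 4, 1]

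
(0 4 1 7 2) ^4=(0 2 7 1 4) 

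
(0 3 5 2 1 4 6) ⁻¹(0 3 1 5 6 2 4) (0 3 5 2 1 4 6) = (0 1 6 3 5 4 2) 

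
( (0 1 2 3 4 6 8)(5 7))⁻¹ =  (0 8 6 4 3 2 1)(5 7)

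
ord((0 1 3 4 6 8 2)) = 7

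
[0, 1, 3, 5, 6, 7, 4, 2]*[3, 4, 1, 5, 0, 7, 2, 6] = [3, 4, 5, 7, 2, 6, 0, 1]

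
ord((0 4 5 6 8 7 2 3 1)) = 9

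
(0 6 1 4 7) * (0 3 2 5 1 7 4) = (0 6 7 3 2 5 1)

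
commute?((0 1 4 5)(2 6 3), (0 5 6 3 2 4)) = no:(0 1 4 5)(2 6 3) * (0 5 6 3 2 4) = (0 1)(2 3 4 6), (0 5 6 3 2 4) * (0 1 4 5)(2 6 3) = (1 4)(2 5 3 6)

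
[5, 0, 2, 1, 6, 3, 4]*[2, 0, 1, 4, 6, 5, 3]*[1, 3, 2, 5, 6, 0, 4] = [0, 2, 3, 1, 5, 6, 4]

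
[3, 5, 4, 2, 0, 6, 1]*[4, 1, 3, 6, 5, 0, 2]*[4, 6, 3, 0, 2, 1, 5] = [5, 4, 1, 0, 2, 3, 6]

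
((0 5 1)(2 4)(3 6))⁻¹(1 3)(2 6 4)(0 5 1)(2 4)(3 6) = (0 6)(2 4 3)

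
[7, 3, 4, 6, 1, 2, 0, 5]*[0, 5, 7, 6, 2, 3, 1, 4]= [4, 6, 2, 1, 5, 7, 0, 3]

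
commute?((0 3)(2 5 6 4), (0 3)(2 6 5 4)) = no:(0 3)(2 5 6 4)*(0 3)(2 6 5 4) = (2 4 6), (0 3)(2 6 5 4)*(0 3)(2 5 6 4) = (2 4 5)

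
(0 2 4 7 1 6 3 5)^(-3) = (0 6 4 5 1 2 3 7)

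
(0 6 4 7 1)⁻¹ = (0 1 7 4 6)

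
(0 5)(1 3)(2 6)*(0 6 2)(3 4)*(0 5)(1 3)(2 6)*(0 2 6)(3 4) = (0 2)(1 3 4)(5 6)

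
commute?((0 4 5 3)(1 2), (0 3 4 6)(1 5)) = no:(0 4 5 3)(1 2) * (0 3 4 6)(1 5) = (0 6)(1 2 5 4), (0 3 4 6)(1 5) * (0 4 5 3)(1 2) = (1 3 5 2)(4 6)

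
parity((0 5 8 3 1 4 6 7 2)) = even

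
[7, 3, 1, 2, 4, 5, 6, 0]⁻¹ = [7, 2, 3, 1, 4, 5, 6, 0]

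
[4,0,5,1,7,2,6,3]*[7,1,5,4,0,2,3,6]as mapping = [0→0,1→7,2→2,3→1,4→6,5→5,6→3,7→4]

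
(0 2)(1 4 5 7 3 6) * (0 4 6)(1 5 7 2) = (0 1 6 5 2 4 7 3)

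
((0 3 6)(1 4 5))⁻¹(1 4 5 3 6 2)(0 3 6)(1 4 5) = (0 2 4 5 1 6)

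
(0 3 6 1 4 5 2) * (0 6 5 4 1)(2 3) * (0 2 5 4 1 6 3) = (0 5)(1 6 2 3 4)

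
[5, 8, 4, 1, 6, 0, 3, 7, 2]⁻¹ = [5, 3, 8, 6, 2, 0, 4, 7, 1]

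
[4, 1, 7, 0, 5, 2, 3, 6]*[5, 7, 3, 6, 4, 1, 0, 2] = [4, 7, 2, 5, 1, 3, 6, 0] 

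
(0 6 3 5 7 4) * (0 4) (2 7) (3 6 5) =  (0 5 2 7) 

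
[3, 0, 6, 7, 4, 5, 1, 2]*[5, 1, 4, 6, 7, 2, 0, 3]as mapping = [0→6, 1→5, 2→0, 3→3, 4→7, 5→2, 6→1, 7→4]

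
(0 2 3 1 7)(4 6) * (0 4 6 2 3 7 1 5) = (0 3 5)(2 7 4)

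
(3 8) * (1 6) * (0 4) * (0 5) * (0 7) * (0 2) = (0 4 5 7 2)(1 6)(3 8)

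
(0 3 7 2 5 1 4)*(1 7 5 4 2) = (0 3 5 7 1 2 4)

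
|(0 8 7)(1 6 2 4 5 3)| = 6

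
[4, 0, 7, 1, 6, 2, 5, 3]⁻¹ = [1, 3, 5, 7, 0, 6, 4, 2]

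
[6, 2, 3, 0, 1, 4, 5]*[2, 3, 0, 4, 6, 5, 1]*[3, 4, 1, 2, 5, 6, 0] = [4, 3, 5, 1, 2, 0, 6]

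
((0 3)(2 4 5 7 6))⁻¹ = (0 3)(2 6 7 5 4)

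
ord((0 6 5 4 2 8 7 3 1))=9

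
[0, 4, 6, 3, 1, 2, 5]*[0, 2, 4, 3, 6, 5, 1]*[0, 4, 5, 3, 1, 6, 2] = [0, 2, 4, 3, 5, 1, 6]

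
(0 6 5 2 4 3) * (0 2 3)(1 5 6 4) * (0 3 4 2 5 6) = (0 2 1 6)(3 5 4)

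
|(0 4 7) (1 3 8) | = 3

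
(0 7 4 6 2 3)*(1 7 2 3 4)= (0 2 4 6 3)(1 7)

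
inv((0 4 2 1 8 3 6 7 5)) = (0 5 7 6 3 8 1 2 4)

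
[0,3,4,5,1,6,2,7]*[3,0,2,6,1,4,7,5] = [3,6,1,4,0,7,2,5]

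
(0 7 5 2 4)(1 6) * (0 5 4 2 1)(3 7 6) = (0 6)(1 3 7 4 5)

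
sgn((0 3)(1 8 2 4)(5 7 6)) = 1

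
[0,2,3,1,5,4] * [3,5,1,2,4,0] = [3,1,2,5,0,4]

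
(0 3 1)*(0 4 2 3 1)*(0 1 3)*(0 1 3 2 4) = (0 2 1)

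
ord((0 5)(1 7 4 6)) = 4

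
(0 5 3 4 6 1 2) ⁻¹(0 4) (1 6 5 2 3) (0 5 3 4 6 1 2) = (0 4 2 1 3) (5 6) 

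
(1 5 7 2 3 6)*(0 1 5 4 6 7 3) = (0 1 4 6 5 3 7 2) 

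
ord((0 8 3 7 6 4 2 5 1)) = 9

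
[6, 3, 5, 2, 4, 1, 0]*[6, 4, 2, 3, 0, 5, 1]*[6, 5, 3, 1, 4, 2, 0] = [5, 1, 2, 3, 6, 4, 0]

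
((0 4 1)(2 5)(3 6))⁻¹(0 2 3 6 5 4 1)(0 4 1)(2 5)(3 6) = (0 4 5 6 3 2 1)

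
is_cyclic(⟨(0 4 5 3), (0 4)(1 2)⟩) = no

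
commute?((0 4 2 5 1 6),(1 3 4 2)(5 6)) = no:(0 4 2 5 1 6)*(1 3 4 2)(5 6) = (0 2 6)(1 5 3 4),(1 3 4 2)(5 6)*(0 4 2 5 1 6) = (0 4 5)(1 3 2 6)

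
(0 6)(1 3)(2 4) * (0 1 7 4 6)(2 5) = (1 3 7 4 5 2 6)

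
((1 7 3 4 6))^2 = (1 3 6 7 4)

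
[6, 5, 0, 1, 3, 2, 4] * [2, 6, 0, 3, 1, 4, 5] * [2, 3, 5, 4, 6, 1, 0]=[1, 6, 5, 0, 4, 2, 3]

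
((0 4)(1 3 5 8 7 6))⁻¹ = (0 4)(1 6 7 8 5 3)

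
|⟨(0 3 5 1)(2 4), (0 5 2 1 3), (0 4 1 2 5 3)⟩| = 720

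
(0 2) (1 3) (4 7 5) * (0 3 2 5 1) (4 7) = (0 5 7 1 2 3) 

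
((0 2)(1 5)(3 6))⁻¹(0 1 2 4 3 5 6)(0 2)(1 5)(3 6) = (0 4 6 1 3 2 5)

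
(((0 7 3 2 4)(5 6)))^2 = (0 3 4 7 2)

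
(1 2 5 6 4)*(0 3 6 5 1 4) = (0 3 6) (1 2) 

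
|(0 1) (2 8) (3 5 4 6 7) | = 10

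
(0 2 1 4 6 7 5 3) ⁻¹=(0 3 5 7 6 4 1 2) 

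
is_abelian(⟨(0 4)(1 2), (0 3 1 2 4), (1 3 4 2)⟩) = no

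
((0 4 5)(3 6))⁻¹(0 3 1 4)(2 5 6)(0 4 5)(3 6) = (0 3 2)(1 5 4 6)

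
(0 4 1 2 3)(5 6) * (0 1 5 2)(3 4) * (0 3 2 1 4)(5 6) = (0 2)(1 3 4 6)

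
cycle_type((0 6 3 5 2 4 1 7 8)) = 9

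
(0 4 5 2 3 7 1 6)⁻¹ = (0 6 1 7 3 2 5 4)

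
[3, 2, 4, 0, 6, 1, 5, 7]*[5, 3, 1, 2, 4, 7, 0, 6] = [2, 1, 4, 5, 0, 3, 7, 6]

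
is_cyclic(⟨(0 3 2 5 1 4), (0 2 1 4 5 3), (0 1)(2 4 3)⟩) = no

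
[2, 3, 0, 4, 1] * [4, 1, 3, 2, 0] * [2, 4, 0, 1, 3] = [1, 0, 3, 2, 4]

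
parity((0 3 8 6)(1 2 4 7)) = even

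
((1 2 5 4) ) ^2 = (1 5) (2 4) 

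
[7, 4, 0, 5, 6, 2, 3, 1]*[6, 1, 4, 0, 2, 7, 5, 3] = [3, 2, 6, 7, 5, 4, 0, 1]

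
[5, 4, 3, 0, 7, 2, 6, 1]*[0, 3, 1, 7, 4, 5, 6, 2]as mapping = [0→5, 1→4, 2→7, 3→0, 4→2, 5→1, 6→6, 7→3]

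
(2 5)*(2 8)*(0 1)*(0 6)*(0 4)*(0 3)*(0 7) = (0 1 6 4 3 7)(2 5 8)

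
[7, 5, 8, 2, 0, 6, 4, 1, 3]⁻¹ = [4, 7, 3, 8, 6, 1, 5, 0, 2]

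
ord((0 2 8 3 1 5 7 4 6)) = 9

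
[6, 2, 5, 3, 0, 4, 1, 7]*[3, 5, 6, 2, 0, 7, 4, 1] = [4, 6, 7, 2, 3, 0, 5, 1]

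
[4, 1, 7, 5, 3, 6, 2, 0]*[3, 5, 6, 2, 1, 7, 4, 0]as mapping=[0→1, 1→5, 2→0, 3→7, 4→2, 5→4, 6→6, 7→3]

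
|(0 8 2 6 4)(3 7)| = 10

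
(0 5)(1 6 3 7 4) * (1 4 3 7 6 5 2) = (0 2 1 5)(3 6 7)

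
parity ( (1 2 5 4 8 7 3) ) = even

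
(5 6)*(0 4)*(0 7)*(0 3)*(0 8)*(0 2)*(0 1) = (0 4 7 3 8 2 1)(5 6)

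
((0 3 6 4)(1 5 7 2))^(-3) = (0 3 6 4)(1 5 7 2)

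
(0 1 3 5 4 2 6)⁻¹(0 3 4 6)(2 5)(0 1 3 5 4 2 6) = (0 1 5 2)(4 6)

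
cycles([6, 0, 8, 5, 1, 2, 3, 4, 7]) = (0 6 3 5 2 8 7 4 1)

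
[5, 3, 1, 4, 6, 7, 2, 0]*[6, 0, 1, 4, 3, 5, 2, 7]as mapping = [0→5, 1→4, 2→0, 3→3, 4→2, 5→7, 6→1, 7→6]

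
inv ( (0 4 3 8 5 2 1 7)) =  (0 7 1 2 5 8 3 4)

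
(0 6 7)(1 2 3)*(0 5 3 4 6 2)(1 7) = (0 2 4 6 1)(3 7 5)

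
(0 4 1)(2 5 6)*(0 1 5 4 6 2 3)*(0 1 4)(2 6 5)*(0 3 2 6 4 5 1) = (0 1 5 4 6 2 3)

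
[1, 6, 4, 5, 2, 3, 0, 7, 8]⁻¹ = [6, 0, 4, 5, 2, 3, 1, 7, 8]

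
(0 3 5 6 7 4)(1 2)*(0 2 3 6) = (0 6 7 4 2 1 3 5)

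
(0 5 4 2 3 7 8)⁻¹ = (0 8 7 3 2 4 5)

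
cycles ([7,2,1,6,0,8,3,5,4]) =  (0 7 5 8 4)(1 2)(3 6)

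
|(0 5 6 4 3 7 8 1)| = 8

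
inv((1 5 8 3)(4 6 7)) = (1 3 8 5)(4 7 6)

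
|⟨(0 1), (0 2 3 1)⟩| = 24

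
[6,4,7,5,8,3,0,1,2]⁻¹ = [6,7,8,5,1,3,0,2,4]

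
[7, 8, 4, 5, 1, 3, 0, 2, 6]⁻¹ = [6, 4, 7, 5, 2, 3, 8, 0, 1]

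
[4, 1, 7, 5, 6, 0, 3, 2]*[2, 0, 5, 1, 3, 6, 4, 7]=[3, 0, 7, 6, 4, 2, 1, 5]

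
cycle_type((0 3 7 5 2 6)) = 6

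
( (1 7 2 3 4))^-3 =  (1 2 4 7 3)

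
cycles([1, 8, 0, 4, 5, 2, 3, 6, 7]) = (0 1 8 7 6 3 4 5 2)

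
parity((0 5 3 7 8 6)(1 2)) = even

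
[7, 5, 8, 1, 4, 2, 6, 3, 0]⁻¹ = [8, 3, 5, 7, 4, 1, 6, 0, 2]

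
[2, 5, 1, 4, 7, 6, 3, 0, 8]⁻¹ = [7, 2, 0, 6, 3, 1, 5, 4, 8]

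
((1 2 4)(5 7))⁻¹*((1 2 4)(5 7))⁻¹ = (1 2 4)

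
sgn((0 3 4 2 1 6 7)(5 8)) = -1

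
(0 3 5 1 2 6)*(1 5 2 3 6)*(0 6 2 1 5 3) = (0 2 5 3 1)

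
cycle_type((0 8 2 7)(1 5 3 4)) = 4^2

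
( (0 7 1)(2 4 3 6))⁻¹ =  (0 1 7)(2 6 3 4)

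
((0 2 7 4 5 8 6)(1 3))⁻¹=(0 6 8 5 4 7 2)(1 3)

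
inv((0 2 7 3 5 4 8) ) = (0 8 4 5 3 7 2) 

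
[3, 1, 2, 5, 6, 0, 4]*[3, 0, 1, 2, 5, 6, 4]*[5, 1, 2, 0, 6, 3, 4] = [2, 5, 1, 4, 6, 0, 3]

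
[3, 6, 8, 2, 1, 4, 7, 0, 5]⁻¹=[7, 4, 3, 0, 5, 8, 1, 6, 2]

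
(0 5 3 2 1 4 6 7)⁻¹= (0 7 6 4 1 2 3 5)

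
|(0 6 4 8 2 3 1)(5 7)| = 14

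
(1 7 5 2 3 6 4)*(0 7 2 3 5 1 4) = (0 7 1 2 5 3 6)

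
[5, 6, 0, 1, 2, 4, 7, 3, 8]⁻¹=[2, 3, 4, 7, 5, 0, 1, 6, 8]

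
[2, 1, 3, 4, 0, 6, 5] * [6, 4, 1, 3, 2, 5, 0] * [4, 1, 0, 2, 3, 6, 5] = [1, 3, 2, 0, 5, 4, 6]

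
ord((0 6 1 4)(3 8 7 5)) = 4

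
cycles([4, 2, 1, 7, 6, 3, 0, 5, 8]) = (0 4 6) (1 2) (3 7 5) 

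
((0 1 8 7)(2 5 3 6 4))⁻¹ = (0 7 8 1)(2 4 6 3 5)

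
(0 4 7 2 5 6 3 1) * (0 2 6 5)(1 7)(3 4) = (0 3 7 6 4 1 2)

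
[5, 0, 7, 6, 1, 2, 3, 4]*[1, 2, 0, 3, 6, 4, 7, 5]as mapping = [0→4, 1→1, 2→5, 3→7, 4→2, 5→0, 6→3, 7→6]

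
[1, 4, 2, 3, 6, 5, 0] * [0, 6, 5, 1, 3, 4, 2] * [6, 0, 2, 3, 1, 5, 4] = [4, 3, 5, 0, 2, 1, 6]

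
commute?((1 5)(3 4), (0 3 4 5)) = no:(1 5)(3 4) * (0 3 4 5) = (0 3 5 1), (0 3 4 5) * (1 5)(3 4) = (0 4 1 5)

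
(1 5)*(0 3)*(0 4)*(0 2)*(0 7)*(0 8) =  (0 3 4 2 7 8)(1 5)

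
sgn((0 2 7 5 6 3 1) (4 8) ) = -1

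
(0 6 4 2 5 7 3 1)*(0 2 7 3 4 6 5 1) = (0 5 3)(1 2)(4 7)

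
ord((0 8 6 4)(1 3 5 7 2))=20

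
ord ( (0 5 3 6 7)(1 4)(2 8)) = 10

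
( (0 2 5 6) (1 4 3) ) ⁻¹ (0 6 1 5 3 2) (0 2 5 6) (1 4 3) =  (0 4 6 1 5 2) 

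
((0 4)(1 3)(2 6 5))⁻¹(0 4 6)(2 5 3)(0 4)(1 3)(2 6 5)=(0 5 4)(1 6 2)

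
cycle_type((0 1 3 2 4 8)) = 6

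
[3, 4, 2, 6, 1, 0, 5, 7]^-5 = [5, 4, 2, 0, 1, 6, 3, 7]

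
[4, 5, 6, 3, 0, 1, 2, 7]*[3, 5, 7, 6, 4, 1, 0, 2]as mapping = [0→4, 1→1, 2→0, 3→6, 4→3, 5→5, 6→7, 7→2]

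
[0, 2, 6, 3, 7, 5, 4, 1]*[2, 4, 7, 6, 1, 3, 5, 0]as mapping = [0→2, 1→7, 2→5, 3→6, 4→0, 5→3, 6→1, 7→4]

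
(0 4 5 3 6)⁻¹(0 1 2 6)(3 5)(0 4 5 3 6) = (0 4 1 2)(3 6)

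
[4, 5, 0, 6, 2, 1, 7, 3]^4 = [4, 1, 0, 6, 2, 5, 7, 3]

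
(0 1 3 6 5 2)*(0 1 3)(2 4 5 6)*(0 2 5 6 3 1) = (0 1 2)(3 5 4 6)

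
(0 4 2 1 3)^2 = (0 2 3 4 1)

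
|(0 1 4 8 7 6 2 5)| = 8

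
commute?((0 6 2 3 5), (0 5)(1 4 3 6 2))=no:(0 6 2 3 5)*(0 5)(1 4 3 6 2)=(0 2 6 1 4 3), (0 5)(1 4 3 6 2)*(0 6 2 3 5)=(1 4 5 6 3 2)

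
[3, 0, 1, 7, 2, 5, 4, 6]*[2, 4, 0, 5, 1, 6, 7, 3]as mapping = [0→5, 1→2, 2→4, 3→3, 4→0, 5→6, 6→1, 7→7]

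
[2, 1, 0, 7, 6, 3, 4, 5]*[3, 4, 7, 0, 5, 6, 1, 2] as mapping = [0→7, 1→4, 2→3, 3→2, 4→1, 5→0, 6→5, 7→6] 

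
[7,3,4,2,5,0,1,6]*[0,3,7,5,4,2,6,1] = [1,5,4,7,2,0,3,6]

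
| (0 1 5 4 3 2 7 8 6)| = 9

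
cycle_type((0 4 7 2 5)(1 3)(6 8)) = 2^2.5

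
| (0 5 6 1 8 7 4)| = 7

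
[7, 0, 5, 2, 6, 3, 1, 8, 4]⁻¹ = [1, 6, 3, 5, 8, 2, 4, 0, 7]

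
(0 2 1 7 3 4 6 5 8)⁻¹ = (0 8 5 6 4 3 7 1 2)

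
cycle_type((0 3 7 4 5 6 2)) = 7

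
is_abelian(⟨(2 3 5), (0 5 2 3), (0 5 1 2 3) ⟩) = no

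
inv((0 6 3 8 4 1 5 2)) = (0 2 5 1 4 8 3 6)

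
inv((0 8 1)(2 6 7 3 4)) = (0 1 8)(2 4 3 7 6)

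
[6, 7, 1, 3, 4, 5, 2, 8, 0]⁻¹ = [8, 2, 6, 3, 4, 5, 0, 1, 7]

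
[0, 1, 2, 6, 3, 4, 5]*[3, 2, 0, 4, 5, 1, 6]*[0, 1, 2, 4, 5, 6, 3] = [4, 2, 0, 3, 5, 6, 1]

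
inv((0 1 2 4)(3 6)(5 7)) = (0 4 2 1)(3 6)(5 7)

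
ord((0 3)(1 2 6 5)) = 4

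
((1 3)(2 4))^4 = ()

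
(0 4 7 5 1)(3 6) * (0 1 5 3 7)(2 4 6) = (0 6 7 3 2 4)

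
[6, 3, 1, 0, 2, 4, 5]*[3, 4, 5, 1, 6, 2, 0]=[0, 1, 4, 3, 5, 6, 2]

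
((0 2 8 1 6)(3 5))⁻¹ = (0 6 1 8 2)(3 5)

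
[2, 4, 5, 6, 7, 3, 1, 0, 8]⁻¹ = [7, 6, 0, 5, 1, 2, 3, 4, 8]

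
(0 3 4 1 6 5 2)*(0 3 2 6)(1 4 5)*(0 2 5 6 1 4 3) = (0 5 1 2)(3 6 4)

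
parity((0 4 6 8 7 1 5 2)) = odd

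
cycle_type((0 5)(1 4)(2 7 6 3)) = 2^2.4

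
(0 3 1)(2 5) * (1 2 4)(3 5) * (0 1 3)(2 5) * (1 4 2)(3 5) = (0 1 4 5 2)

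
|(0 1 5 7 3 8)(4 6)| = 6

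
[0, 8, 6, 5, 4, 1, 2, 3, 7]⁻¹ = [0, 5, 6, 7, 4, 3, 2, 8, 1]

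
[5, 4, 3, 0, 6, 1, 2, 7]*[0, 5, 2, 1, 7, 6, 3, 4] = [6, 7, 1, 0, 3, 5, 2, 4]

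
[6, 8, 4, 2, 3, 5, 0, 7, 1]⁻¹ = [6, 8, 3, 4, 2, 5, 0, 7, 1]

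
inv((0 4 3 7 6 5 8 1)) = (0 1 8 5 6 7 3 4)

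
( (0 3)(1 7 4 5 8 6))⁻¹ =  (0 3)(1 6 8 5 4 7)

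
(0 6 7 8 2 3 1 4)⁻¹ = (0 4 1 3 2 8 7 6)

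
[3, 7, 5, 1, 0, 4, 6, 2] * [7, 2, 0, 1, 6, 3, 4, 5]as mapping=[0→1, 1→5, 2→3, 3→2, 4→7, 5→6, 6→4, 7→0]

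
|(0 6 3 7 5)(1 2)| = 10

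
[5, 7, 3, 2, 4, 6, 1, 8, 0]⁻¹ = [8, 6, 3, 2, 4, 0, 5, 1, 7]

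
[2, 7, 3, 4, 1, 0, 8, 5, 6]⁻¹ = [5, 4, 0, 2, 3, 7, 8, 1, 6]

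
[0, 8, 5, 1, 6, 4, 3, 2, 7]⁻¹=[0, 3, 7, 6, 5, 2, 4, 8, 1]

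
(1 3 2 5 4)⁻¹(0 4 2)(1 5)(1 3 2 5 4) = (0 1 5)(3 4)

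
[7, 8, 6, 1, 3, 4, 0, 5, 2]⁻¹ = [6, 3, 8, 4, 5, 7, 2, 0, 1]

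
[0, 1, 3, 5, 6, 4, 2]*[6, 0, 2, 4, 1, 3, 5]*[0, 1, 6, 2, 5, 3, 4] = [4, 0, 5, 2, 3, 1, 6]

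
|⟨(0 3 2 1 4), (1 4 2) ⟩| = 60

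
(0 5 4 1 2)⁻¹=(0 2 1 4 5)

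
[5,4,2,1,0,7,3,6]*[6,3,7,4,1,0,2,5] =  [0,1,7,3,6,5,4,2]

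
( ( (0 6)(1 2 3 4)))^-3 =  (0 6)(1 2 3 4)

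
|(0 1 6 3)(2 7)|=4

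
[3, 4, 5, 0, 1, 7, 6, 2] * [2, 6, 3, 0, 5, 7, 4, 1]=[0, 5, 7, 2, 6, 1, 4, 3]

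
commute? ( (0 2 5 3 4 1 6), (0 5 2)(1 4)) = no: (0 2 5 3 4 1 6)*(0 5 2)(1 4) = (1 6 5 3), (0 5 2)(1 4)*(0 2 5 3 4 1 6) = (0 3 4 6)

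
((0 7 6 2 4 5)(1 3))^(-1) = (0 5 4 2 6 7)(1 3)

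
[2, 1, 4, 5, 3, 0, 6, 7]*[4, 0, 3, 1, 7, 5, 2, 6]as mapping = [0→3, 1→0, 2→7, 3→5, 4→1, 5→4, 6→2, 7→6]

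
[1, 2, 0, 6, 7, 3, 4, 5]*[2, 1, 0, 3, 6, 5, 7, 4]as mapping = [0→1, 1→0, 2→2, 3→7, 4→4, 5→3, 6→6, 7→5]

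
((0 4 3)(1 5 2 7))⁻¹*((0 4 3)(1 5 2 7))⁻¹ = (0 4 3)(1 2)(5 7)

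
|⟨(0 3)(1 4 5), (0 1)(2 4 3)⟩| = 720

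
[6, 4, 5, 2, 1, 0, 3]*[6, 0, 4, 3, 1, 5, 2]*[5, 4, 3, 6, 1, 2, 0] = [3, 4, 2, 1, 5, 0, 6]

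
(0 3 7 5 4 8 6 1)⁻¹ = (0 1 6 8 4 5 7 3)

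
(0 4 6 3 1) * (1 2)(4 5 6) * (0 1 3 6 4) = (0 5 4)(2 3)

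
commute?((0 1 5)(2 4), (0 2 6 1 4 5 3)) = no:(0 1 5)(2 4)*(0 2 6 1 4 5 3) = (0 4 6 1 3)(2 5), (0 2 6 1 4 5 3)*(0 1 5)(2 4) = (0 4)(1 2 6 5 3)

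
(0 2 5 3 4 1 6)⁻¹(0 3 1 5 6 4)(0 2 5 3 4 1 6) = (0 1 2 4 6 3)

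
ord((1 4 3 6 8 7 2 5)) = 8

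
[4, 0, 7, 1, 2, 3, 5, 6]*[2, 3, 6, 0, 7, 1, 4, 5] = [7, 2, 5, 3, 6, 0, 1, 4]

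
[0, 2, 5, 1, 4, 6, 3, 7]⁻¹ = [0, 3, 1, 6, 4, 2, 5, 7]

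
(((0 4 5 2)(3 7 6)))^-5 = (0 2 5 4)(3 7 6)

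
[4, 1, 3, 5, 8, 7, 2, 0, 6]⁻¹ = [7, 1, 6, 2, 0, 3, 8, 5, 4]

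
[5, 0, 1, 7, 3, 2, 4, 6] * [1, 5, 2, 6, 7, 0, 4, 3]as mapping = [0→0, 1→1, 2→5, 3→3, 4→6, 5→2, 6→7, 7→4]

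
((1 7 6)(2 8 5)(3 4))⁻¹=(1 6 7)(2 5 8)(3 4)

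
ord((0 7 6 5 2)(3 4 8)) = 15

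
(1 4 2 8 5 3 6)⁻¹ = (1 6 3 5 8 2 4)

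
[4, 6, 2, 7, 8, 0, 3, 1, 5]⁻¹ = [5, 7, 2, 6, 0, 8, 1, 3, 4]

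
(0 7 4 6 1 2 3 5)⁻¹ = (0 5 3 2 1 6 4 7)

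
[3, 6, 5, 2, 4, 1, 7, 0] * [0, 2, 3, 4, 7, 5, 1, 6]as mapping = [0→4, 1→1, 2→5, 3→3, 4→7, 5→2, 6→6, 7→0]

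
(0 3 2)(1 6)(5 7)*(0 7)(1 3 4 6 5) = (0 4 6 3 2 7 1 5)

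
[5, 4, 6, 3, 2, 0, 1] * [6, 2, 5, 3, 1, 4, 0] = [4, 1, 0, 3, 5, 6, 2] 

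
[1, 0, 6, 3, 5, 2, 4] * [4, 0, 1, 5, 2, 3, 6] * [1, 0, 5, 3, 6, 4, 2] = [1, 6, 2, 4, 3, 0, 5]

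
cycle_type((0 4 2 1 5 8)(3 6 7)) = 3.6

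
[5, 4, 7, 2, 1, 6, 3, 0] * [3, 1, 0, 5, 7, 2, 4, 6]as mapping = [0→2, 1→7, 2→6, 3→0, 4→1, 5→4, 6→5, 7→3]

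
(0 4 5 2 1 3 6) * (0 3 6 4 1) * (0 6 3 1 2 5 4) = (0 2 6 1 3)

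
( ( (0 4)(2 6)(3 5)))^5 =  (0 4)(2 6)(3 5)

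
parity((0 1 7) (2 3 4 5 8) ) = even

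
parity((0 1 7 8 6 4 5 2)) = odd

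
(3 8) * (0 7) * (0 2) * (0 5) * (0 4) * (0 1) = (0 7 2 5 4 1)(3 8)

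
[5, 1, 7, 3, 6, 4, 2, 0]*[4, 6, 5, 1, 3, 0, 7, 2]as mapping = [0→0, 1→6, 2→2, 3→1, 4→7, 5→3, 6→5, 7→4]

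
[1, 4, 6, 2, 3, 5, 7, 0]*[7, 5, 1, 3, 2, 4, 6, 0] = [5, 2, 6, 1, 3, 4, 0, 7]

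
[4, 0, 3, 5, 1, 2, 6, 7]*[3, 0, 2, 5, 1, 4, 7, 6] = [1, 3, 5, 4, 0, 2, 7, 6]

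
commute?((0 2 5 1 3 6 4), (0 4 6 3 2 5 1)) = no:(0 2 5 1 3 6 4)*(0 4 6 3 2 5 1) = (0 5)(1 2), (0 4 6 3 2 5 1)*(0 2 5 1 3 6 4) = (1 2)(3 5)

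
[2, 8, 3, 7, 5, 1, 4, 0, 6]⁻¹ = [7, 5, 0, 2, 6, 4, 8, 3, 1]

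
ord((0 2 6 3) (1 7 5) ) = 12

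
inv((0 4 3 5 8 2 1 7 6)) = (0 6 7 1 2 8 5 3 4)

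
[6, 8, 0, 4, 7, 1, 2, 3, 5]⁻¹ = [2, 5, 6, 7, 3, 8, 0, 4, 1]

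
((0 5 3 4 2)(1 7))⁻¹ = (0 2 4 3 5)(1 7)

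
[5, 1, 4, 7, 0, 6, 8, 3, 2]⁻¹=[4, 1, 8, 7, 2, 0, 5, 3, 6]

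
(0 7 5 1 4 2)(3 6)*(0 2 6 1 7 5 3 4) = (0 5 7 3 1)(4 6)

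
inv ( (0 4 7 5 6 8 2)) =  (0 2 8 6 5 7 4)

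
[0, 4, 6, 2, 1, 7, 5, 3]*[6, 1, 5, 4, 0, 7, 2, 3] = [6, 0, 2, 5, 1, 3, 7, 4]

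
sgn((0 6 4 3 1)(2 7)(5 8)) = 1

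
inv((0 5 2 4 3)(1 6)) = (0 3 4 2 5)(1 6)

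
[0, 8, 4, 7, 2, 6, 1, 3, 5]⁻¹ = [0, 6, 4, 7, 2, 8, 5, 3, 1]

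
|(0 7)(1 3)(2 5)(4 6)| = 2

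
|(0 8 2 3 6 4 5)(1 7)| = 14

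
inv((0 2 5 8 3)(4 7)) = (0 3 8 5 2)(4 7)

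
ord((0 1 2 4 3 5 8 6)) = 8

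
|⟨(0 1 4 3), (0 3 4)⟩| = 24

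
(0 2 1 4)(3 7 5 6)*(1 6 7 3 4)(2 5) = (0 5 7 2 6 4)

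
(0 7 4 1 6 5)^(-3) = (0 1)(4 5)(6 7)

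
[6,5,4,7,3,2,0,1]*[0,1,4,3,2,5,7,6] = [7,5,2,6,3,4,0,1]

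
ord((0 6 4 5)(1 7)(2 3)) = 4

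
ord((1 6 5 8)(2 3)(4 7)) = 4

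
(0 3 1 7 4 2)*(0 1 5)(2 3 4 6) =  (0 4 3 5)(1 7 6 2)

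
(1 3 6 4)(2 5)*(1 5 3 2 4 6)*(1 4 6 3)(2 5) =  (1 5 6 3 4 2)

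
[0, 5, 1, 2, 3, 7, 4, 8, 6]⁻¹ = [0, 2, 3, 4, 6, 1, 8, 5, 7]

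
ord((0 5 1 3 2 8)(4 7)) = 6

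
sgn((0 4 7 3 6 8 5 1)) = -1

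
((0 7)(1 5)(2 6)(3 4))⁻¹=(0 7)(1 5)(2 6)(3 4)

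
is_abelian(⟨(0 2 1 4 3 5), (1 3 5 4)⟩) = no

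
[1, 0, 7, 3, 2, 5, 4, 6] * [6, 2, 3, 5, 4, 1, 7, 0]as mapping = [0→2, 1→6, 2→0, 3→5, 4→3, 5→1, 6→4, 7→7]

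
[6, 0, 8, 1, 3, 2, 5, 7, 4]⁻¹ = [1, 3, 5, 4, 8, 6, 0, 7, 2]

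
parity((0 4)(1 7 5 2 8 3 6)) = odd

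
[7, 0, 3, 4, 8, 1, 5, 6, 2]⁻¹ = [1, 5, 8, 2, 3, 6, 7, 0, 4]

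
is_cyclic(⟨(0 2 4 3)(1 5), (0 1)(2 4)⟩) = no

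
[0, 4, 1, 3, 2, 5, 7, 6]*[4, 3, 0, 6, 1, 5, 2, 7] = [4, 1, 3, 6, 0, 5, 7, 2]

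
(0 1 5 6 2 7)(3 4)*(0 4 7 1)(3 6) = (1 5 3 7 4 6 2)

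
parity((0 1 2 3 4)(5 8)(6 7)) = even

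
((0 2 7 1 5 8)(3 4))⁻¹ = (0 8 5 1 7 2)(3 4)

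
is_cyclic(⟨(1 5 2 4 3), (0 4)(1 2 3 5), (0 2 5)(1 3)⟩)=no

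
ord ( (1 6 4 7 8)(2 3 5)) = 15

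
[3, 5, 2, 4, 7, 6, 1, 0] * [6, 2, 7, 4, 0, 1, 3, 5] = [4, 1, 7, 0, 5, 3, 2, 6]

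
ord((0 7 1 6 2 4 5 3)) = 8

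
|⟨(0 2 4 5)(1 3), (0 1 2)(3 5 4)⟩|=24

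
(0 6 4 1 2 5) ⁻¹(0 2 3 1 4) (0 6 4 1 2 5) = (1 6 5 3 2) 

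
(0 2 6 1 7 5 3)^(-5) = (0 6 7 3 2 1 5)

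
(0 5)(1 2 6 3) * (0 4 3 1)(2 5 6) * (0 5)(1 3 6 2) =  (0 2 1)(3 5 4 6)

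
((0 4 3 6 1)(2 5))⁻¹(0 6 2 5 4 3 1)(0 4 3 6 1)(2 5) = (0 4 1 5 2 3 6)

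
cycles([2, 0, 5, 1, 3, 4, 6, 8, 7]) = (0 2 5 4 3 1)(7 8)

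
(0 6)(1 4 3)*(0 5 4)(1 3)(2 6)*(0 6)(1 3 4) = (0 2)(1 6 5)(3 4)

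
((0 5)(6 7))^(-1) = (0 5)(6 7)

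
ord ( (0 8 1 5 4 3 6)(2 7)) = 14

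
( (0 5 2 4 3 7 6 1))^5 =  (0 7 2 1 3 5 6 4)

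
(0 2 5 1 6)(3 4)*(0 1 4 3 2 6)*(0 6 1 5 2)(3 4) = (0 1 6 5 3 4)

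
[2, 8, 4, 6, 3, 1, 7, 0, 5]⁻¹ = [7, 5, 0, 4, 2, 8, 3, 6, 1]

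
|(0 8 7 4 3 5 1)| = 7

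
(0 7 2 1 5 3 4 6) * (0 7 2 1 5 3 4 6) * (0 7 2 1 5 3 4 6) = (0 1 4 7 5 6 2 3)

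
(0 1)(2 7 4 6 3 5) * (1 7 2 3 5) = (0 7 4 6 5 3 1)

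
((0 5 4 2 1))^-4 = (0 5 4 2 1)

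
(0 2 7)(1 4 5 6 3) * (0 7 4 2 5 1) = (0 5 6 3)(1 2 4)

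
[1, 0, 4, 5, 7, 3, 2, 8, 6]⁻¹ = [1, 0, 6, 5, 2, 3, 8, 4, 7]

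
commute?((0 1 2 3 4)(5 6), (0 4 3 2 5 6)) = no:(0 1 2 3 4)(5 6)*(0 4 3 2 5 6) = (0 1 5), (0 4 3 2 5 6)*(0 1 2 3 4)(5 6) = (1 2 6)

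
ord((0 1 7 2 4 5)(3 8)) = 6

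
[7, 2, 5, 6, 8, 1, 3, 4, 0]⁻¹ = [8, 5, 1, 6, 7, 2, 3, 0, 4]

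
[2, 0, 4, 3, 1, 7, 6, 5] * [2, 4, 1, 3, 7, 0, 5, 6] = [1, 2, 7, 3, 4, 6, 5, 0]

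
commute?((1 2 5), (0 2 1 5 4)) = no:(1 2 5) * (0 2 1 5 4) = (0 2 4), (0 2 1 5 4) * (1 2 5) = (0 5 4)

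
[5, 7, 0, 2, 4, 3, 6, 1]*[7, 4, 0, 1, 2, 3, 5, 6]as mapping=[0→3, 1→6, 2→7, 3→0, 4→2, 5→1, 6→5, 7→4]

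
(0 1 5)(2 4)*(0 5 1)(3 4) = (2 3 4)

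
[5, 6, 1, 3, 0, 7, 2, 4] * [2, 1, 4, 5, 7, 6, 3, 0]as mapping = [0→6, 1→3, 2→1, 3→5, 4→2, 5→0, 6→4, 7→7]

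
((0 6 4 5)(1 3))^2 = (0 4)(5 6)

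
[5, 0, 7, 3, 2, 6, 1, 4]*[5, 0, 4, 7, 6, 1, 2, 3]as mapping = [0→1, 1→5, 2→3, 3→7, 4→4, 5→2, 6→0, 7→6]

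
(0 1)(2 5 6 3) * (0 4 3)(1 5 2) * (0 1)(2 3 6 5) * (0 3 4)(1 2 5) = (0 5 1)(2 4 6)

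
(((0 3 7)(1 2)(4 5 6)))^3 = (1 2)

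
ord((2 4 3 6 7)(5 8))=10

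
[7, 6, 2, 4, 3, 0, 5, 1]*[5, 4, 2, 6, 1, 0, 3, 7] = [7, 3, 2, 1, 6, 5, 0, 4] 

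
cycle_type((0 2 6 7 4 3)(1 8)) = 2.6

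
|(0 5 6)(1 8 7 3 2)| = 15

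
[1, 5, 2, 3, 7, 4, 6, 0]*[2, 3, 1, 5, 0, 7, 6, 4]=[3, 7, 1, 5, 4, 0, 6, 2]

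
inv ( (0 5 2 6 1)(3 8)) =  (0 1 6 2 5)(3 8)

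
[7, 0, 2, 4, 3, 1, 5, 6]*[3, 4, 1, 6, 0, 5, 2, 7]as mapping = [0→7, 1→3, 2→1, 3→0, 4→6, 5→4, 6→5, 7→2]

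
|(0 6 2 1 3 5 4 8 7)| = 9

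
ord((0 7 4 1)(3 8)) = 4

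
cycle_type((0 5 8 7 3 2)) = 6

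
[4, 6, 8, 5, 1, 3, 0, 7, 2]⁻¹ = [6, 4, 8, 5, 0, 3, 1, 7, 2]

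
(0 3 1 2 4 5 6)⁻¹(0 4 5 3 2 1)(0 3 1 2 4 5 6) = (1 4 2 3 5 6)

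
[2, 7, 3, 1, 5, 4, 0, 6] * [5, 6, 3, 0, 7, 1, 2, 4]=[3, 4, 0, 6, 1, 7, 5, 2] 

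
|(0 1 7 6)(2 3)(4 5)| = 4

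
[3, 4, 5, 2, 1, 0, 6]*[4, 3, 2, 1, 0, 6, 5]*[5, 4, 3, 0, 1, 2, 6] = [4, 5, 6, 3, 0, 1, 2]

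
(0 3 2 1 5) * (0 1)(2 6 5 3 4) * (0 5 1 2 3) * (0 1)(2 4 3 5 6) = (0 3 2 6)(4 5)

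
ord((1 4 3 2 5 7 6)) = 7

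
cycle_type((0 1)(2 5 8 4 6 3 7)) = 2.7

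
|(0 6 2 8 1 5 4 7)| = 8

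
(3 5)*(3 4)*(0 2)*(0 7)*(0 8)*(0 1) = (0 2 7 8 1)(3 5 4)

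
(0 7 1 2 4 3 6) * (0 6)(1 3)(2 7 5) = (0 5 2 4 1 7 3)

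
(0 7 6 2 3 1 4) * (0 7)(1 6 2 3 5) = (1 4 7 2 5)(3 6)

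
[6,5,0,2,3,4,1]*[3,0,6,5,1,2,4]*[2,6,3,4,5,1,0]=[5,3,4,0,1,6,2]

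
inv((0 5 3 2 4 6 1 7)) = (0 7 1 6 4 2 3 5)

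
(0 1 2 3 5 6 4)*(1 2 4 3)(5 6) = (0 2 1 4)(3 6)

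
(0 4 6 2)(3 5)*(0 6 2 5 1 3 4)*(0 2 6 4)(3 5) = (0 2 4 6 3 1 5)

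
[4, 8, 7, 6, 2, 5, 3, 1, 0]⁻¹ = [8, 7, 4, 6, 0, 5, 3, 2, 1]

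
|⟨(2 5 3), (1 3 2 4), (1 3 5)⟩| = 120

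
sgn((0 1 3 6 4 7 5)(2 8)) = -1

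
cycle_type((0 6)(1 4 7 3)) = 2.4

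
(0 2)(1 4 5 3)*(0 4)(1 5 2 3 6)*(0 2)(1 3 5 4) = (0 5 6 3 4)(1 2)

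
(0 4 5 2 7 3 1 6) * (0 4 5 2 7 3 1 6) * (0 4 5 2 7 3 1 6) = (0 2 1 4 7 6 5 3)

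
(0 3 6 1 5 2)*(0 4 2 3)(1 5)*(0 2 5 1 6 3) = (0 2 4 5)(1 6)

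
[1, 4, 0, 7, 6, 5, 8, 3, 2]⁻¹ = [2, 0, 8, 7, 1, 5, 4, 3, 6]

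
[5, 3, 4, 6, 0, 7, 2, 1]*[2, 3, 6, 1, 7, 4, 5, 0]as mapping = [0→4, 1→1, 2→7, 3→5, 4→2, 5→0, 6→6, 7→3]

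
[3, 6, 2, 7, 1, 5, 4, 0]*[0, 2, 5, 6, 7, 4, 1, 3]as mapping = [0→6, 1→1, 2→5, 3→3, 4→2, 5→4, 6→7, 7→0]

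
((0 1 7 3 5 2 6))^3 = (0 3 6 7 2 1 5)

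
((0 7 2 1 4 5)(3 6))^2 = (0 2 4)(1 5 7)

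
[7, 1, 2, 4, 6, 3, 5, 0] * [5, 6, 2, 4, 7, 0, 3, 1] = [1, 6, 2, 7, 3, 4, 0, 5]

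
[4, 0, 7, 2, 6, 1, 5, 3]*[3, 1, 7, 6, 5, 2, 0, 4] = [5, 3, 4, 7, 0, 1, 2, 6]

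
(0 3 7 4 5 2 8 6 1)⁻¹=(0 1 6 8 2 5 4 7 3)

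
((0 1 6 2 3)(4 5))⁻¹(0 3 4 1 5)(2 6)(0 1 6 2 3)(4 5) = (0 5 6 4 1)(2 3)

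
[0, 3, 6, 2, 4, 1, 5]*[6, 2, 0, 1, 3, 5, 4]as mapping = [0→6, 1→1, 2→4, 3→0, 4→3, 5→2, 6→5]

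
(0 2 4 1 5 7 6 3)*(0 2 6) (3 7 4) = (0 6 7) (1 5 4) (2 3) 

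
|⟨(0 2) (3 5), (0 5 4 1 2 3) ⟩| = 36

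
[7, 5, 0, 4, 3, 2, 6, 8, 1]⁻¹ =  [2, 8, 5, 4, 3, 1, 6, 0, 7]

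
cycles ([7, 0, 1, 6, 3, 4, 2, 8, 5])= (0 7 8 5 4 3 6 2 1)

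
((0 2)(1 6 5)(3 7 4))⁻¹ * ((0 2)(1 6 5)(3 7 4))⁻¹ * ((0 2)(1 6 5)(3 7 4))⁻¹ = (0 2)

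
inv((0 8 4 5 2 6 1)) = (0 1 6 2 5 4 8)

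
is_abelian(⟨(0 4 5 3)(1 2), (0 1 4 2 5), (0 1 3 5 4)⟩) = no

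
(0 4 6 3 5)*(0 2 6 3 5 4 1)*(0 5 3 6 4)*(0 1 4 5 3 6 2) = (0 4 2 5)(1 3)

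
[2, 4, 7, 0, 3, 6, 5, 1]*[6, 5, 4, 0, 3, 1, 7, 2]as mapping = [0→4, 1→3, 2→2, 3→6, 4→0, 5→7, 6→1, 7→5]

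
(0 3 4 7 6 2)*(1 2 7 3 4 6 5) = (0 4 3 6 7 5 1 2)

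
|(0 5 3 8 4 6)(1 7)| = 6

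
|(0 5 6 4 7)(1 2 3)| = 15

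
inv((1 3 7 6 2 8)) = (1 8 2 6 7 3)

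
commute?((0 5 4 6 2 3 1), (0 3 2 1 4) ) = no:(0 5 4 6 2 3 1)*(0 3 2 1 4) = (0 5) (1 3 4 6), (0 3 2 1 4)*(0 5 4 6 2 3 1) = (0 1 6 2) (4 5) 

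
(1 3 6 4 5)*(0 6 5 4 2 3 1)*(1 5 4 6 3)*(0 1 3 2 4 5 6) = (0 2 3 5 1 6 4)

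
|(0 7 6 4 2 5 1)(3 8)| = 14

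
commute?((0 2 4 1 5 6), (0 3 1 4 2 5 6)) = no:(0 2 4 1 5 6)*(0 3 1 4 2 5 6) = (0 5)(1 6 3), (0 3 1 4 2 5 6)*(0 2 4 1 5 6) = (0 3 5)(2 6)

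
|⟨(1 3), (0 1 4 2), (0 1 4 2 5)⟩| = 720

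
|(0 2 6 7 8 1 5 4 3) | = 9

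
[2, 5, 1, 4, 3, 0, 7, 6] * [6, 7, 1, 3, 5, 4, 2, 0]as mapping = [0→1, 1→4, 2→7, 3→5, 4→3, 5→6, 6→0, 7→2]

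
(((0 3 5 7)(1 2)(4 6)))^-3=(0 3 5 7)(1 2)(4 6)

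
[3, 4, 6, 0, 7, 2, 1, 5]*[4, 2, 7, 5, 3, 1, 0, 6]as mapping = [0→5, 1→3, 2→0, 3→4, 4→6, 5→7, 6→2, 7→1]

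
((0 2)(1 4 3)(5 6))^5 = (0 2)(1 3 4)(5 6)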